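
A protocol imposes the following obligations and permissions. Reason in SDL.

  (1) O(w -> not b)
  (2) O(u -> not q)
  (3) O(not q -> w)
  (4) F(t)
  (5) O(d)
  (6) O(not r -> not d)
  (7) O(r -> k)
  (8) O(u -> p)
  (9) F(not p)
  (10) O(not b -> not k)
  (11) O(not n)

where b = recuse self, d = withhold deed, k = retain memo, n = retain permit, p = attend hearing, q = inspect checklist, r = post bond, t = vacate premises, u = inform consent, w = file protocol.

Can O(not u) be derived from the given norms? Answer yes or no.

Yes

Premise 5 gives O(d).
Premise 6 is O(not r -> not d); contrapositively O(d -> r). Since O(d) holds, K gives O(r).
From O(r) and premise 7, O(r -> k), we obtain O(k).
Premise 10 is O(not b -> not k); contrapositively O(k -> b). Since O(k) holds, K gives O(b).
Premise 1, O(w -> not b), contraposes to O(b -> not w); with O(b) we get O(not w).
The contrapositive of premise 3 (O(not q -> w)) is O(not w -> q), and O(not w) is already established, so O(q).
The contrapositive of premise 2 (O(u -> not q)) is O(q -> not u), and O(q) is already established, so O(not u).
Premises 4, 8, 9, 11 do not contribute to this derivation.
So O(not u) follows.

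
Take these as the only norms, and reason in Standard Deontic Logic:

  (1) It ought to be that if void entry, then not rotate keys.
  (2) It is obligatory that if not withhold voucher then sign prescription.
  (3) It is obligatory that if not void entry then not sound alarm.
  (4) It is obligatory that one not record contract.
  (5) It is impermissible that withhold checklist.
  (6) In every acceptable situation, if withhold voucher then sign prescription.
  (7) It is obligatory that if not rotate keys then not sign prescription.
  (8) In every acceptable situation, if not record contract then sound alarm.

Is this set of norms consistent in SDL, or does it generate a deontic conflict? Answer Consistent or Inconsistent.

Inconsistent

Premises 2 and 6 are O(¬withhold_voucher → sign_prescription) and O(withhold_voucher → sign_prescription); every ideal world satisfies ¬withhold_voucher or withhold_voucher, so in either case sign_prescription holds — hence O(sign_prescription).
Premise 7 is O(¬rotate_keys → ¬sign_prescription); contrapositively O(sign_prescription → rotate_keys). Since O(sign_prescription) holds, K gives O(rotate_keys).
The contrapositive of premise 1 (O(void_entry → ¬rotate_keys)) is O(rotate_keys → ¬void_entry), and O(rotate_keys) is already established, so O(¬void_entry).
Premise 3 is O(¬void_entry → ¬sound_alarm); since O(¬void_entry), deontic closure gives O(¬sound_alarm).
The contrapositive of premise 8 (O(¬record_contract → sound_alarm)) is O(¬sound_alarm → record_contract), and O(¬sound_alarm) is already established, so O(record_contract).
But premise 4 directly asserts O(¬record_contract).
We now have both O(record_contract) and O(¬record_contract) — record_contract is simultaneously obligatory and forbidden, violating the D-axiom.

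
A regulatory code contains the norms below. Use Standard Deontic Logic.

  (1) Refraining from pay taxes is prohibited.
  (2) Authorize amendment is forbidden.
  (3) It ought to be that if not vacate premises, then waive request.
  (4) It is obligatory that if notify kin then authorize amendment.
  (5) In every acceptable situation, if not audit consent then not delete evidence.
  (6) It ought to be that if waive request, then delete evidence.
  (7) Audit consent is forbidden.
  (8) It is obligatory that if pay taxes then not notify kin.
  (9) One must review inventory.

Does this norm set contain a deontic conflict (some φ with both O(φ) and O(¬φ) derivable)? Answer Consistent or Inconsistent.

Premise 4 is O(notify_kin → authorize_amendment), but O(notify_kin) is not derivable from the premises, so it does not yield O(authorize_amendment).
So O(authorize_amendment) is not derivable, and the apparent clash with O(¬authorize_amendment) does not arise.
A world satisfying every obligation exists (e.g. audit_consent=false, authorize_amendment=false, delete_evidence=false, notify_kin=false, pay_taxes=true, review_inventory=true, vacate_premises=true, waive_request=false); no atom is both obligatory and forbidden, so the set is consistent.

Consistent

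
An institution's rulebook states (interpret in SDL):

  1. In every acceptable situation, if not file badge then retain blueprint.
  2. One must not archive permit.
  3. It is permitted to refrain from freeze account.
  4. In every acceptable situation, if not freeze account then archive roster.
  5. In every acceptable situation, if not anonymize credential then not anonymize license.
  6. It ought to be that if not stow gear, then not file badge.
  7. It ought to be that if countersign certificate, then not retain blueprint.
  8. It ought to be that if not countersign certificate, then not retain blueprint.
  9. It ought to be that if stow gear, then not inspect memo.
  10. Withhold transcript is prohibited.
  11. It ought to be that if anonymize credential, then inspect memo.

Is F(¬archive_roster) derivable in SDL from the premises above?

No

Premise 4 is O(¬freeze_account → archive_roster), but O(¬freeze_account) is not derivable from the premises (the permission P(¬freeze_account) asserts only ¬O(freeze_account), not O(¬freeze_account)), so it does not yield O(archive_roster).
No other premise forces O(archive_roster). An ideal world satisfying every premise can still have ¬archive_roster true, so F(¬archive_roster) is not derivable.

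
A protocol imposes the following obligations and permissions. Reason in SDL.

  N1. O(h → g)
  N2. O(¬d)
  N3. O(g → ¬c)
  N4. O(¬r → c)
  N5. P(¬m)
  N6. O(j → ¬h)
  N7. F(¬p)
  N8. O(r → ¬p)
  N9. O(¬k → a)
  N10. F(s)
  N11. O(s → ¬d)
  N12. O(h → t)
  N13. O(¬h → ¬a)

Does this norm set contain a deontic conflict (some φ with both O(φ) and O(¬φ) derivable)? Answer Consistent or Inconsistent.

Consistent

Premise 11 is O(s → ¬d); even if O(¬d) held, inferring O(s) would be affirming the consequent — invalid.
So O(s) is not derivable, and the apparent clash with O(¬s) does not arise.
A world satisfying every obligation exists (e.g. a=false, c=true, d=false, g=false, h=false, j=false, k=true, m=false, p=true, r=false, s=false, t=false); no atom is both obligatory and forbidden, so the set is consistent.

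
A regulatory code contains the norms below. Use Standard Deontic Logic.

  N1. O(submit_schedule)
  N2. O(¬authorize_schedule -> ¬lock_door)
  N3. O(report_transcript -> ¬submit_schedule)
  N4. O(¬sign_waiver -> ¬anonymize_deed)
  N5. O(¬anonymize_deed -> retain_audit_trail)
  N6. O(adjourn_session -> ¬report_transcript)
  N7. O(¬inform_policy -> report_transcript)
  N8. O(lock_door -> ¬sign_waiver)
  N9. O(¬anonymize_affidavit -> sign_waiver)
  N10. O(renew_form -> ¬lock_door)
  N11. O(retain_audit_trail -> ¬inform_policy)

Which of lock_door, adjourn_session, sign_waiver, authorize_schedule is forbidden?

lock_door

Premise 1 gives O(submit_schedule).
Premise 3 is O(report_transcript -> ¬submit_schedule); contrapositively O(submit_schedule -> ¬report_transcript). Since O(submit_schedule) holds, K gives O(¬report_transcript).
The contrapositive of premise 7 (O(¬inform_policy -> report_transcript)) is O(¬report_transcript -> inform_policy), and O(¬report_transcript) is already established, so O(inform_policy).
The contrapositive of premise 11 (O(retain_audit_trail -> ¬inform_policy)) is O(inform_policy -> ¬retain_audit_trail), and O(inform_policy) is already established, so O(¬retain_audit_trail).
Premise 5, O(¬anonymize_deed -> retain_audit_trail), contraposes to O(¬retain_audit_trail -> anonymize_deed); with O(¬retain_audit_trail) we get O(anonymize_deed).
Premise 4, O(¬sign_waiver -> ¬anonymize_deed), contraposes to O(anonymize_deed -> sign_waiver); with O(anonymize_deed) we get O(sign_waiver).
Premise 8, O(lock_door -> ¬sign_waiver), contraposes to O(sign_waiver -> ¬lock_door); with O(sign_waiver) we get O(¬lock_door).
So O(¬lock_door) holds, i.e. lock_door is forbidden. None of the other listed options is forbidden under the premises.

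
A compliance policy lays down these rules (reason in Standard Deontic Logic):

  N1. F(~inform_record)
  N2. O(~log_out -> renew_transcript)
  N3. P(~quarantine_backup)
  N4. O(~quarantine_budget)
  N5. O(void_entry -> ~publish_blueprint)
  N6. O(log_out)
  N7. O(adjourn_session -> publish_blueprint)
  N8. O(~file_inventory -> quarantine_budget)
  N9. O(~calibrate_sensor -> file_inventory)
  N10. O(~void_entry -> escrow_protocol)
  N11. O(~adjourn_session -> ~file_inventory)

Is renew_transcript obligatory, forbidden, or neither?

Neither

Premise 2 is O(~log_out -> renew_transcript), but O(~log_out) is not derivable from the premises, so it does not yield O(renew_transcript).
No premise or chain of K-axiom applications forces O(renew_transcript), and none forces O(~renew_transcript). So renew_transcript is neither obligatory nor forbidden under these norms.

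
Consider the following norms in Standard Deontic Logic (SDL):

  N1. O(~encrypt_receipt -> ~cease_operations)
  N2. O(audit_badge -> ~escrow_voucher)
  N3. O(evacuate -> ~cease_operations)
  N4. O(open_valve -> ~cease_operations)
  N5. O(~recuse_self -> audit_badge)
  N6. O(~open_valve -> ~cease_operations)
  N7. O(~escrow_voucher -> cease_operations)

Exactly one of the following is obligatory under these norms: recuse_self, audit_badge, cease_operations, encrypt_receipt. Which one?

recuse_self

Premises 6 and 4 cover both cases: O(~open_valve -> ~cease_operations) and O(open_valve -> ~cease_operations). Since ~open_valve ∨ open_valve is a tautology, O(~cease_operations) follows.
The contrapositive of premise 7 (O(~escrow_voucher -> cease_operations)) is O(~cease_operations -> escrow_voucher), and O(~cease_operations) is already established, so O(escrow_voucher).
The contrapositive of premise 2 (O(audit_badge -> ~escrow_voucher)) is O(escrow_voucher -> ~audit_badge), and O(escrow_voucher) is already established, so O(~audit_badge).
Premise 5, O(~recuse_self -> audit_badge), contraposes to O(~audit_badge -> recuse_self); with O(~audit_badge) we get O(recuse_self).
So O(recuse_self) holds — recuse_self is obligatory. None of the other listed options is made obligatory by any chain of premises.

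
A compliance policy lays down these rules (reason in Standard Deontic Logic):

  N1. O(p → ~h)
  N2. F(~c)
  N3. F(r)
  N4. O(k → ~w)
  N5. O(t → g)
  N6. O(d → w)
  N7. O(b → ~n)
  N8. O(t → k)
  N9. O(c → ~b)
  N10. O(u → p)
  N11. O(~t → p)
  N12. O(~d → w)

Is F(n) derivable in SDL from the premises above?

No

Premise 7 is O(b → ~n), but O(b) is not derivable from the premises, so it does not yield O(~n).
No other premise forces O(~n). An ideal world satisfying every premise can still have n true, so F(n) is not derivable.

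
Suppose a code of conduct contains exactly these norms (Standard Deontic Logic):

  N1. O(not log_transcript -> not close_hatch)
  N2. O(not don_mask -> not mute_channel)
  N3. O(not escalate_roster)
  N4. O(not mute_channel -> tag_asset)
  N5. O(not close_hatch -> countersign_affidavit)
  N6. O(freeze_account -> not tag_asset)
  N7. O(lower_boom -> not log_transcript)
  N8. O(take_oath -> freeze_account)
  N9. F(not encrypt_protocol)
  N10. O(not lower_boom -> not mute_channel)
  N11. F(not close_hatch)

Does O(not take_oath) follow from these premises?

Yes

F(not close_hatch) at premise 11 means O(close_hatch).
Premise 1, O(not log_transcript -> not close_hatch), contraposes to O(close_hatch -> log_transcript); with O(close_hatch) we get O(log_transcript).
The contrapositive of premise 7 (O(lower_boom -> not log_transcript)) is O(log_transcript -> not lower_boom), and O(log_transcript) is already established, so O(not lower_boom).
From O(not lower_boom) and premise 10, O(not lower_boom -> not mute_channel), we obtain O(not mute_channel).
With premise 4, O(not mute_channel -> tag_asset), the K-axiom yields O(tag_asset).
Premise 6, O(freeze_account -> not tag_asset), contraposes to O(tag_asset -> not freeze_account); with O(tag_asset) we get O(not freeze_account).
Premise 8, O(take_oath -> freeze_account), contraposes to O(not freeze_account -> not take_oath); with O(not freeze_account) we get O(not take_oath).
Premises 2, 3, 5, 9 do not contribute to this derivation.
So O(not take_oath) follows.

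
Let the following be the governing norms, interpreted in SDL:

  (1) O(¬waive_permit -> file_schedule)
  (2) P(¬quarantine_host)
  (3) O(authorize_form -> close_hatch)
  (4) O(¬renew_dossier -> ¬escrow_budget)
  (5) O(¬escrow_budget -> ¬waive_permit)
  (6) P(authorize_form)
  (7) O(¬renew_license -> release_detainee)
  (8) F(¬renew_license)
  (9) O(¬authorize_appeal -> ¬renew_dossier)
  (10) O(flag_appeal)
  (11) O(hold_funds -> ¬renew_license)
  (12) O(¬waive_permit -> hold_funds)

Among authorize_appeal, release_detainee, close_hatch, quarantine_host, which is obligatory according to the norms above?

authorize_appeal

Premise 8, F(¬renew_license), is equivalent to O(renew_license).
Premise 11 is O(hold_funds -> ¬renew_license); contrapositively O(renew_license -> ¬hold_funds). Since O(renew_license) holds, K gives O(¬hold_funds).
The contrapositive of premise 12 (O(¬waive_permit -> hold_funds)) is O(¬hold_funds -> waive_permit), and O(¬hold_funds) is already established, so O(waive_permit).
Premise 5, O(¬escrow_budget -> ¬waive_permit), contraposes to O(waive_permit -> escrow_budget); with O(waive_permit) we get O(escrow_budget).
Premise 4, O(¬renew_dossier -> ¬escrow_budget), contraposes to O(escrow_budget -> renew_dossier); with O(escrow_budget) we get O(renew_dossier).
The contrapositive of premise 9 (O(¬authorize_appeal -> ¬renew_dossier)) is O(renew_dossier -> authorize_appeal), and O(renew_dossier) is already established, so O(authorize_appeal).
So O(authorize_appeal) holds — authorize_appeal is obligatory. None of the other listed options is made obligatory by any chain of premises.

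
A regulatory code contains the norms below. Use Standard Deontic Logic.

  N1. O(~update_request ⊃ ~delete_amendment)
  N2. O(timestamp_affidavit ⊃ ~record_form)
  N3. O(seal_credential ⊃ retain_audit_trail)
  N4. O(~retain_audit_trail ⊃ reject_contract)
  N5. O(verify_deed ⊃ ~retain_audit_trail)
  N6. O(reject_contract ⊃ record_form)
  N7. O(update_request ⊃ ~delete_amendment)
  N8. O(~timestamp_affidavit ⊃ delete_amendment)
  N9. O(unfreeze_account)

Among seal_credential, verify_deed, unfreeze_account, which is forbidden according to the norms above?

verify_deed

By case analysis on update_request: premise 7 gives O(update_request ⊃ ~delete_amendment) and premise 1 gives O(~update_request ⊃ ~delete_amendment), so O(~delete_amendment) either way.
Premise 8 is O(~timestamp_affidavit ⊃ delete_amendment); contrapositively O(~delete_amendment ⊃ timestamp_affidavit). Since O(~delete_amendment) holds, K gives O(timestamp_affidavit).
From O(timestamp_affidavit) and premise 2, O(timestamp_affidavit ⊃ ~record_form), we obtain O(~record_form).
The contrapositive of premise 6 (O(reject_contract ⊃ record_form)) is O(~record_form ⊃ ~reject_contract), and O(~record_form) is already established, so O(~reject_contract).
The contrapositive of premise 4 (O(~retain_audit_trail ⊃ reject_contract)) is O(~reject_contract ⊃ retain_audit_trail), and O(~reject_contract) is already established, so O(retain_audit_trail).
Premise 5 is O(verify_deed ⊃ ~retain_audit_trail); contrapositively O(retain_audit_trail ⊃ ~verify_deed). Since O(retain_audit_trail) holds, K gives O(~verify_deed).
So O(~verify_deed) holds, i.e. verify_deed is forbidden. None of the other listed options is forbidden under the premises.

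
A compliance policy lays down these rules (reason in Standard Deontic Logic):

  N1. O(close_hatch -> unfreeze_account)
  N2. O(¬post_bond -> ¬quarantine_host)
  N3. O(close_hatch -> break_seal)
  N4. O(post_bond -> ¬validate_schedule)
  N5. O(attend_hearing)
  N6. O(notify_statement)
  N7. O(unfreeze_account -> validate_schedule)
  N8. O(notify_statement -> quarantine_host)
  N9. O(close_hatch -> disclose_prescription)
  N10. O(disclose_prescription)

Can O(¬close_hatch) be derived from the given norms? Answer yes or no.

Yes

From premise 6 we have O(notify_statement).
Applying K to premise 8 (O(notify_statement -> quarantine_host)) and O(notify_statement) yields O(quarantine_host).
Premise 2 is O(¬post_bond -> ¬quarantine_host); contrapositively O(quarantine_host -> post_bond). Since O(quarantine_host) holds, K gives O(post_bond).
Applying K to premise 4 (O(post_bond -> ¬validate_schedule)) and O(post_bond) yields O(¬validate_schedule).
Premise 7, O(unfreeze_account -> validate_schedule), contraposes to O(¬validate_schedule -> ¬unfreeze_account); with O(¬validate_schedule) we get O(¬unfreeze_account).
The contrapositive of premise 1 (O(close_hatch -> unfreeze_account)) is O(¬unfreeze_account -> ¬close_hatch), and O(¬unfreeze_account) is already established, so O(¬close_hatch).
Premises 3, 5, 9, 10 do not contribute to this derivation.
So O(¬close_hatch) follows.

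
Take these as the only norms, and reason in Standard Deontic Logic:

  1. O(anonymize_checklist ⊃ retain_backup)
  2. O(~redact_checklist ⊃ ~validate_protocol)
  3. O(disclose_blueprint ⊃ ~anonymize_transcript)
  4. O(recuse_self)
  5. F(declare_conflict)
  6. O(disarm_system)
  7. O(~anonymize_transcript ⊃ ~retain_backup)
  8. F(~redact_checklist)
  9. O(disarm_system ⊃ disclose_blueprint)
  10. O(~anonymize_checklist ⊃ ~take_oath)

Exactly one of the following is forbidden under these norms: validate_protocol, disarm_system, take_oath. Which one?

take_oath

Premise 6 states O(disarm_system) outright.
Premise 9 is O(disarm_system ⊃ disclose_blueprint); since O(disarm_system), deontic closure gives O(disclose_blueprint).
From O(disclose_blueprint) and premise 3, O(disclose_blueprint ⊃ ~anonymize_transcript), we obtain O(~anonymize_transcript).
Premise 7 is O(~anonymize_transcript ⊃ ~retain_backup); since O(~anonymize_transcript), deontic closure gives O(~retain_backup).
Premise 1 is O(anonymize_checklist ⊃ retain_backup); contrapositively O(~retain_backup ⊃ ~anonymize_checklist). Since O(~retain_backup) holds, K gives O(~anonymize_checklist).
Applying K to premise 10 (O(~anonymize_checklist ⊃ ~take_oath)) and O(~anonymize_checklist) yields O(~take_oath).
So O(~take_oath) holds, i.e. take_oath is forbidden. None of the other listed options is forbidden under the premises.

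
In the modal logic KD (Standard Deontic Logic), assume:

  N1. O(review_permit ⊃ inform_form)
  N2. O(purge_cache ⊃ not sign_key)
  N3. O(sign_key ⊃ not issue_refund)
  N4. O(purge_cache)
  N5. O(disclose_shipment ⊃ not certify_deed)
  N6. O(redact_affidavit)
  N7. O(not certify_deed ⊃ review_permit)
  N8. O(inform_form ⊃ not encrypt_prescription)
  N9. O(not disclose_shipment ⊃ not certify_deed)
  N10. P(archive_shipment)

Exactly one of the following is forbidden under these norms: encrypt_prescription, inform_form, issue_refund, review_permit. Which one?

Premises 5 and 9 are O(disclose_shipment ⊃ not certify_deed) and O(not disclose_shipment ⊃ not certify_deed); every ideal world satisfies disclose_shipment or not disclose_shipment, so in either case not certify_deed holds — hence O(not certify_deed).
With premise 7, O(not certify_deed ⊃ review_permit), the K-axiom yields O(review_permit).
From O(review_permit) and premise 1, O(review_permit ⊃ inform_form), we obtain O(inform_form).
Applying K to premise 8 (O(inform_form ⊃ not encrypt_prescription)) and O(inform_form) yields O(not encrypt_prescription).
So O(not encrypt_prescription) holds, i.e. encrypt_prescription is forbidden. None of the other listed options is forbidden under the premises.

encrypt_prescription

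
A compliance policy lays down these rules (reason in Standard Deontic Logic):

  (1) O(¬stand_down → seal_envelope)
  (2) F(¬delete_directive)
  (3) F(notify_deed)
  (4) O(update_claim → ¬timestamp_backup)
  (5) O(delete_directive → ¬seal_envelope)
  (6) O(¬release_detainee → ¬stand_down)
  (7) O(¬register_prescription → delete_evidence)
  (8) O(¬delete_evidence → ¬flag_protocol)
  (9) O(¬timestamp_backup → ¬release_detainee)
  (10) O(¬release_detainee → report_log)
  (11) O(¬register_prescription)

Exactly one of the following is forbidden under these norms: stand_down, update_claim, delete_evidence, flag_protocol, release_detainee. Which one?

update_claim

F(¬delete_directive) at premise 2 means O(delete_directive).
With premise 5, O(delete_directive → ¬seal_envelope), the K-axiom yields O(¬seal_envelope).
The contrapositive of premise 1 (O(¬stand_down → seal_envelope)) is O(¬seal_envelope → stand_down), and O(¬seal_envelope) is already established, so O(stand_down).
Premise 6, O(¬release_detainee → ¬stand_down), contraposes to O(stand_down → release_detainee); with O(stand_down) we get O(release_detainee).
The contrapositive of premise 9 (O(¬timestamp_backup → ¬release_detainee)) is O(release_detainee → timestamp_backup), and O(release_detainee) is already established, so O(timestamp_backup).
Premise 4, O(update_claim → ¬timestamp_backup), contraposes to O(timestamp_backup → ¬update_claim); with O(timestamp_backup) we get O(¬update_claim).
So O(¬update_claim) holds, i.e. update_claim is forbidden. None of the other listed options is forbidden under the premises.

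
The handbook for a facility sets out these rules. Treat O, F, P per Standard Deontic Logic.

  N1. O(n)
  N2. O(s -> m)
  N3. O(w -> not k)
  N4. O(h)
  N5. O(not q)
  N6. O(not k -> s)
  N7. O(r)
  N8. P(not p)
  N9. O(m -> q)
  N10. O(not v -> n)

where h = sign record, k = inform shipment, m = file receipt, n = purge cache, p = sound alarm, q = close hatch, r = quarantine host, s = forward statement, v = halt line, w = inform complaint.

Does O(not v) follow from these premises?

Premise 10 is O(not v -> n); even if O(n) held, inferring O(not v) would be affirming the consequent — invalid.
No other premise forces O(not v). An ideal world satisfying every premise can still have not v false, so O(not v) is not derivable.

No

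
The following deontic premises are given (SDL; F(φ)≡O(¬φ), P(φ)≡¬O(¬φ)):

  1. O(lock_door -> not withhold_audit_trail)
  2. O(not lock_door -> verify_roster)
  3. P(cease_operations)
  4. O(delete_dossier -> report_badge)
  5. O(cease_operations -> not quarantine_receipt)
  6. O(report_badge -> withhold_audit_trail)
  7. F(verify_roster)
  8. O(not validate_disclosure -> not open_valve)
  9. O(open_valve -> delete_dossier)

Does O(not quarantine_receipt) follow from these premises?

Premise 5 is O(cease_operations -> not quarantine_receipt), but O(cease_operations) is not derivable from the premises (the permission P(cease_operations) asserts only not O(not cease_operations), not O(cease_operations)), so it does not yield O(not quarantine_receipt).
No other premise forces O(not quarantine_receipt). An ideal world satisfying every premise can still have not quarantine_receipt false, so O(not quarantine_receipt) is not derivable.

No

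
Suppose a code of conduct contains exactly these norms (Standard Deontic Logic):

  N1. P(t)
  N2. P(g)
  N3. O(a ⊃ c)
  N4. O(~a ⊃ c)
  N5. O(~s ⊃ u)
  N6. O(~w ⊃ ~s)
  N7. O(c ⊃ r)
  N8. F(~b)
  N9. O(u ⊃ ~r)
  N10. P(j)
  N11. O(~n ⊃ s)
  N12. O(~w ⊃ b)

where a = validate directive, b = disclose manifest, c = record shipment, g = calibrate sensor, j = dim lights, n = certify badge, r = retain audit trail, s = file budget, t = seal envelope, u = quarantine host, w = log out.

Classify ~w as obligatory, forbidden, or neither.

Forbidden

Premises 4 and 3 cover both cases: O(~a ⊃ c) and O(a ⊃ c). Since ~a ∨ a is a tautology, O(c) follows.
Applying K to premise 7 (O(c ⊃ r)) and O(c) yields O(r).
The contrapositive of premise 9 (O(u ⊃ ~r)) is O(r ⊃ ~u), and O(r) is already established, so O(~u).
The contrapositive of premise 5 (O(~s ⊃ u)) is O(~u ⊃ s), and O(~u) is already established, so O(s).
Premise 6, O(~w ⊃ ~s), contraposes to O(s ⊃ w); with O(s) we get O(w).
Premises 1, 2, 8, 10, 11, 12 do not contribute to this derivation.
Thus O(w), which is F(~w): ~w is forbidden.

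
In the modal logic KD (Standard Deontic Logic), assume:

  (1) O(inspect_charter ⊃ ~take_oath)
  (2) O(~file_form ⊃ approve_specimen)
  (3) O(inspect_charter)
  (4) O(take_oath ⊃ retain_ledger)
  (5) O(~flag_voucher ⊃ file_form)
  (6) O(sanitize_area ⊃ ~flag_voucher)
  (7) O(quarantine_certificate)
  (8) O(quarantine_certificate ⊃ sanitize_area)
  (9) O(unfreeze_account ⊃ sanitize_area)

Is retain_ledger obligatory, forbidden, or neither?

Neither

Premise 4 is O(take_oath ⊃ retain_ledger), but O(take_oath) is not derivable from the premises, so it does not yield O(retain_ledger).
No premise or chain of K-axiom applications forces O(retain_ledger), and none forces O(~retain_ledger). So retain_ledger is neither obligatory nor forbidden under these norms.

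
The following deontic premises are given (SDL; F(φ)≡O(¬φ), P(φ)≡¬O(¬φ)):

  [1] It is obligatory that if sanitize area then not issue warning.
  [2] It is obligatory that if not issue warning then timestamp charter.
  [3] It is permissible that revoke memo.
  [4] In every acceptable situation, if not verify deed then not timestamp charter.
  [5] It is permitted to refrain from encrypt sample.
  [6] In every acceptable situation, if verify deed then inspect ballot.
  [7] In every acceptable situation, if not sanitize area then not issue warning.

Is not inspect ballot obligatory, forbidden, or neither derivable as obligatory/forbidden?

Premises 1 and 7 cover both cases: O(sanitize_area → ¬issue_warning) and O(¬sanitize_area → ¬issue_warning). Since sanitize_area ∨ ¬sanitize_area is a tautology, O(¬issue_warning) follows.
Premise 2 is O(¬issue_warning → timestamp_charter); since O(¬issue_warning), deontic closure gives O(timestamp_charter).
Premise 4 is O(¬verify_deed → ¬timestamp_charter); contrapositively O(timestamp_charter → verify_deed). Since O(timestamp_charter) holds, K gives O(verify_deed).
Applying K to premise 6 (O(verify_deed → inspect_ballot)) and O(verify_deed) yields O(inspect_ballot).
Premises 3, 5 do not contribute to this derivation.
Thus O(inspect_ballot), which is F(¬inspect_ballot): ¬inspect_ballot is forbidden.

Forbidden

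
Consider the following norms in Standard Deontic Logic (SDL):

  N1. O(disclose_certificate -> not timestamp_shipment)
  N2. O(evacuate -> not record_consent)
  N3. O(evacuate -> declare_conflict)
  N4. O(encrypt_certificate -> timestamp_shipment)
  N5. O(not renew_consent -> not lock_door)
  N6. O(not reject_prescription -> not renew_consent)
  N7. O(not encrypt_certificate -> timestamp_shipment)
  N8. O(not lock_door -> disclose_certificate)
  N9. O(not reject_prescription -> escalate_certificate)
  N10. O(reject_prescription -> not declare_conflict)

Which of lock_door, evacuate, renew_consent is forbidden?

By case analysis on encrypt_certificate: premise 4 gives O(encrypt_certificate -> timestamp_shipment) and premise 7 gives O(not encrypt_certificate -> timestamp_shipment), so O(timestamp_shipment) either way.
Premise 1, O(disclose_certificate -> not timestamp_shipment), contraposes to O(timestamp_shipment -> not disclose_certificate); with O(timestamp_shipment) we get O(not disclose_certificate).
Premise 8 is O(not lock_door -> disclose_certificate); contrapositively O(not disclose_certificate -> lock_door). Since O(not disclose_certificate) holds, K gives O(lock_door).
The contrapositive of premise 5 (O(not renew_consent -> not lock_door)) is O(lock_door -> renew_consent), and O(lock_door) is already established, so O(renew_consent).
Premise 6 is O(not reject_prescription -> not renew_consent); contrapositively O(renew_consent -> reject_prescription). Since O(renew_consent) holds, K gives O(reject_prescription).
Applying K to premise 10 (O(reject_prescription -> not declare_conflict)) and O(reject_prescription) yields O(not declare_conflict).
The contrapositive of premise 3 (O(evacuate -> declare_conflict)) is O(not declare_conflict -> not evacuate), and O(not declare_conflict) is already established, so O(not evacuate).
So O(not evacuate) holds, i.e. evacuate is forbidden. None of the other listed options is forbidden under the premises.

evacuate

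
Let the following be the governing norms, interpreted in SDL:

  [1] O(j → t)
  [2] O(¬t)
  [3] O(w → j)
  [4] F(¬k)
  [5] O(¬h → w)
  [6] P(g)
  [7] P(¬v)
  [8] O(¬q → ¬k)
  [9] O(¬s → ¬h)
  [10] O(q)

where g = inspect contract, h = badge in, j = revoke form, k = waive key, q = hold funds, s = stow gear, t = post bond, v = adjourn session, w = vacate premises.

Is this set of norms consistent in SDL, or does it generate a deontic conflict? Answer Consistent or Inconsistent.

Premise 8 is O(¬q → ¬k), but O(¬q) is not derivable from the premises, so it does not yield O(¬k).
So O(¬k) is not derivable, and the apparent clash with O(k) does not arise.
A world satisfying every obligation exists (e.g. g=false, h=true, j=false, k=true, q=true, s=true, t=false, v=false, w=false); no atom is both obligatory and forbidden, so the set is consistent.

Consistent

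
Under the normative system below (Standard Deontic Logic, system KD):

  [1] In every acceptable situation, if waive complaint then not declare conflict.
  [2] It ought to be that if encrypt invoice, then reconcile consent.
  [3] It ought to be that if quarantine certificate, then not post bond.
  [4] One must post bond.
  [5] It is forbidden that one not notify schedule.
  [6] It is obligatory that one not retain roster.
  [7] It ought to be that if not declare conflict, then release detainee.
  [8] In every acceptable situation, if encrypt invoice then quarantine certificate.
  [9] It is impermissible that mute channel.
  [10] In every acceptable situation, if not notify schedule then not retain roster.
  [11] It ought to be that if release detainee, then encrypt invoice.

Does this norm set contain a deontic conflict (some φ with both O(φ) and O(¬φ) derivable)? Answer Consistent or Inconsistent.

Premise 10 is O(¬notify_schedule → ¬retain_roster); even if O(¬retain_roster) held, inferring O(¬notify_schedule) would be affirming the consequent — invalid.
So O(¬notify_schedule) is not derivable, and the apparent clash with O(notify_schedule) does not arise.
A world satisfying every obligation exists (e.g. declare_conflict=true, encrypt_invoice=false, mute_channel=false, notify_schedule=true, post_bond=true, quarantine_certificate=false, reconcile_consent=false, release_detainee=false, retain_roster=false, waive_complaint=false); no atom is both obligatory and forbidden, so the set is consistent.

Consistent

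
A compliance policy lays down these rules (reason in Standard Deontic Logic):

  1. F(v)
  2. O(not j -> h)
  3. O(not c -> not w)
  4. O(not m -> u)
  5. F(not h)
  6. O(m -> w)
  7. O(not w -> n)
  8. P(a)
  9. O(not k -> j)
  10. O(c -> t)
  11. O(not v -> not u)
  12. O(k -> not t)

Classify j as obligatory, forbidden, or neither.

Obligatory

Premise 1, F(v), is equivalent to O(not v).
Applying K to premise 11 (O(not v -> not u)) and O(not v) yields O(not u).
Premise 4 is O(not m -> u); contrapositively O(not u -> m). Since O(not u) holds, K gives O(m).
From O(m) and premise 6, O(m -> w), we obtain O(w).
The contrapositive of premise 3 (O(not c -> not w)) is O(w -> c), and O(w) is already established, so O(c).
From O(c) and premise 10, O(c -> t), we obtain O(t).
Premise 12, O(k -> not t), contraposes to O(t -> not k); with O(t) we get O(not k).
With premise 9, O(not k -> j), the K-axiom yields O(j).
Premises 2, 5, 7, 8 do not contribute to this derivation.
Hence j is obligatory.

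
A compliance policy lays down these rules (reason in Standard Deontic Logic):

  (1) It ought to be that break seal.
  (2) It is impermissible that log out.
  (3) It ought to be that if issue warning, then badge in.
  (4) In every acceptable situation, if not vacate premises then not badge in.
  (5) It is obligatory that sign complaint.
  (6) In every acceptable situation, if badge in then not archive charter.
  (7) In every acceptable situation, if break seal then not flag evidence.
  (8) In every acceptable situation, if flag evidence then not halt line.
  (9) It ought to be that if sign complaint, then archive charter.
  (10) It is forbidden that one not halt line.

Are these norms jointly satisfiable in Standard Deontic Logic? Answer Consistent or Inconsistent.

Premise 8 is O(flag_evidence → ¬halt_line), but O(flag_evidence) is not derivable from the premises, so it does not yield O(¬halt_line).
So O(¬halt_line) is not derivable, and the apparent clash with O(halt_line) does not arise.
A world satisfying every obligation exists (e.g. archive_charter=true, badge_in=false, break_seal=true, flag_evidence=false, halt_line=true, issue_warning=false, log_out=false, sign_complaint=true, vacate_premises=false); no atom is both obligatory and forbidden, so the set is consistent.

Consistent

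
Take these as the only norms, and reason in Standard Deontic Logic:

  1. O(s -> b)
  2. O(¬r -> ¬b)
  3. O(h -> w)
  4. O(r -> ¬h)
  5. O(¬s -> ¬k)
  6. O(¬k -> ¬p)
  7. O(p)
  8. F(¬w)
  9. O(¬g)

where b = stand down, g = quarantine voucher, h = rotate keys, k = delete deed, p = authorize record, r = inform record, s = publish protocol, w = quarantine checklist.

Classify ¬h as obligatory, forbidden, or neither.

From premise 7 we have O(p).
The contrapositive of premise 6 (O(¬k -> ¬p)) is O(p -> k), and O(p) is already established, so O(k).
Premise 5 is O(¬s -> ¬k); contrapositively O(k -> s). Since O(k) holds, K gives O(s).
Premise 1 is O(s -> b); since O(s), deontic closure gives O(b).
The contrapositive of premise 2 (O(¬r -> ¬b)) is O(b -> r), and O(b) is already established, so O(r).
From O(r) and premise 4, O(r -> ¬h), we obtain O(¬h).
Premises 3, 8, 9 do not contribute to this derivation.
Hence ¬h is obligatory.

Obligatory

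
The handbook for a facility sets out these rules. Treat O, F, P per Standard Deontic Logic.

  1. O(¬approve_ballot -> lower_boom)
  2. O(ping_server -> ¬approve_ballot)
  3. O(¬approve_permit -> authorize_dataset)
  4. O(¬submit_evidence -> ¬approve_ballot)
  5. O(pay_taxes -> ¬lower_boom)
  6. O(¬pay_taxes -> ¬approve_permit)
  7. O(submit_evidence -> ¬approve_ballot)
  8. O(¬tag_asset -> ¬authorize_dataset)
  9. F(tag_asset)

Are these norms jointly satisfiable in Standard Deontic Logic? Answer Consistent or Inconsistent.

Premises 4 and 7 cover both cases: O(¬submit_evidence -> ¬approve_ballot) and O(submit_evidence -> ¬approve_ballot). Since ¬submit_evidence ∨ submit_evidence is a tautology, O(¬approve_ballot) follows.
Applying K to premise 1 (O(¬approve_ballot -> lower_boom)) and O(¬approve_ballot) yields O(lower_boom).
Premise 5, O(pay_taxes -> ¬lower_boom), contraposes to O(lower_boom -> ¬pay_taxes); with O(lower_boom) we get O(¬pay_taxes).
With premise 6, O(¬pay_taxes -> ¬approve_permit), the K-axiom yields O(¬approve_permit).
Applying K to premise 3 (O(¬approve_permit -> authorize_dataset)) and O(¬approve_permit) yields O(authorize_dataset).
Premise 8 is O(¬tag_asset -> ¬authorize_dataset); contrapositively O(authorize_dataset -> tag_asset). Since O(authorize_dataset) holds, K gives O(tag_asset).
However, F(tag_asset) at premise 9 amounts to O(¬tag_asset).
We now have both O(tag_asset) and O(¬tag_asset) — tag_asset is simultaneously obligatory and forbidden, violating the D-axiom.

Inconsistent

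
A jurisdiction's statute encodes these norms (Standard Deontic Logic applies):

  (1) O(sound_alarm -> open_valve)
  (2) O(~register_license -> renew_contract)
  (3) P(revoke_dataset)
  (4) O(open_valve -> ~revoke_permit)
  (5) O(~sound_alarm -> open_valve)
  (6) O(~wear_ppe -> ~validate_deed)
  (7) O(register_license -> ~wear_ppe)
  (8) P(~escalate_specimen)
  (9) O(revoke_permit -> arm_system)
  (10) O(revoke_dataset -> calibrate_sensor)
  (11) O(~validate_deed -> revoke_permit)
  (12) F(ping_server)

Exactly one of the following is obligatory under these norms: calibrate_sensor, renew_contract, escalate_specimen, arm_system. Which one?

Premises 1 and 5 are O(sound_alarm -> open_valve) and O(~sound_alarm -> open_valve); every ideal world satisfies sound_alarm or ~sound_alarm, so in either case open_valve holds — hence O(open_valve).
Premise 4 is O(open_valve -> ~revoke_permit); since O(open_valve), deontic closure gives O(~revoke_permit).
The contrapositive of premise 11 (O(~validate_deed -> revoke_permit)) is O(~revoke_permit -> validate_deed), and O(~revoke_permit) is already established, so O(validate_deed).
The contrapositive of premise 6 (O(~wear_ppe -> ~validate_deed)) is O(validate_deed -> wear_ppe), and O(validate_deed) is already established, so O(wear_ppe).
The contrapositive of premise 7 (O(register_license -> ~wear_ppe)) is O(wear_ppe -> ~register_license), and O(wear_ppe) is already established, so O(~register_license).
Premise 2 is O(~register_license -> renew_contract); since O(~register_license), deontic closure gives O(renew_contract).
So O(renew_contract) holds — renew_contract is obligatory. None of the other listed options is made obligatory by any chain of premises.

renew_contract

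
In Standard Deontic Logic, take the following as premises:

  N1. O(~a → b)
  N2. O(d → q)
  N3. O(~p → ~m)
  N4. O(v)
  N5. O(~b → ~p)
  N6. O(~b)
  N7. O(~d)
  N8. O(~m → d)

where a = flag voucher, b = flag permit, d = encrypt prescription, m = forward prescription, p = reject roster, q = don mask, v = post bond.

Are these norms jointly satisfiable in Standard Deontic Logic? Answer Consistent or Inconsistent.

From premise 7 we have O(~d).
Premise 8 is O(~m → d); contrapositively O(~d → m). Since O(~d) holds, K gives O(m).
The contrapositive of premise 3 (O(~p → ~m)) is O(m → p), and O(m) is already established, so O(p).
Premise 5, O(~b → ~p), contraposes to O(p → b); with O(p) we get O(b).
Yet premise 6 states O(~b).
We now have both O(b) and O(~b) — b is simultaneously obligatory and forbidden, violating the D-axiom.

Inconsistent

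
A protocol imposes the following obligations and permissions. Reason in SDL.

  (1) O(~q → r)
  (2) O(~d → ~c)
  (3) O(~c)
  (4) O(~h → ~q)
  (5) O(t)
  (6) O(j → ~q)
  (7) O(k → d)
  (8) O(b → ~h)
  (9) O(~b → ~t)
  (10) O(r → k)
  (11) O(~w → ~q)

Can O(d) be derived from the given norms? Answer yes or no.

Yes

Premise 5 states O(t) outright.
Premise 9, O(~b → ~t), contraposes to O(t → b); with O(t) we get O(b).
With premise 8, O(b → ~h), the K-axiom yields O(~h).
Applying K to premise 4 (O(~h → ~q)) and O(~h) yields O(~q).
With premise 1, O(~q → r), the K-axiom yields O(r).
Premise 10 is O(r → k); since O(r), deontic closure gives O(k).
Premise 7 is O(k → d); since O(k), deontic closure gives O(d).
Premises 2, 3, 6, 11 do not contribute to this derivation.
So O(d) follows.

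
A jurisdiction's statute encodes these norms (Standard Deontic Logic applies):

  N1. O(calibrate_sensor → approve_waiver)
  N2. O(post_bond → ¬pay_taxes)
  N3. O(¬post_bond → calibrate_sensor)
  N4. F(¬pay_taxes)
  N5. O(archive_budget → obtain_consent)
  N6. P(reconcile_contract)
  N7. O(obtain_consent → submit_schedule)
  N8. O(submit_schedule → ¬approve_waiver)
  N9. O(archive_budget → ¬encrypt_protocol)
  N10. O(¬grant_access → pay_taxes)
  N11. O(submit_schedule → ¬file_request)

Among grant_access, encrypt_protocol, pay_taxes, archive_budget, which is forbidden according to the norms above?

Premise 4 is F(¬pay_taxes), i.e. O(pay_taxes).
The contrapositive of premise 2 (O(post_bond → ¬pay_taxes)) is O(pay_taxes → ¬post_bond), and O(pay_taxes) is already established, so O(¬post_bond).
Applying K to premise 3 (O(¬post_bond → calibrate_sensor)) and O(¬post_bond) yields O(calibrate_sensor).
With premise 1, O(calibrate_sensor → approve_waiver), the K-axiom yields O(approve_waiver).
The contrapositive of premise 8 (O(submit_schedule → ¬approve_waiver)) is O(approve_waiver → ¬submit_schedule), and O(approve_waiver) is already established, so O(¬submit_schedule).
The contrapositive of premise 7 (O(obtain_consent → submit_schedule)) is O(¬submit_schedule → ¬obtain_consent), and O(¬submit_schedule) is already established, so O(¬obtain_consent).
The contrapositive of premise 5 (O(archive_budget → obtain_consent)) is O(¬obtain_consent → ¬archive_budget), and O(¬obtain_consent) is already established, so O(¬archive_budget).
So O(¬archive_budget) holds, i.e. archive_budget is forbidden. None of the other listed options is forbidden under the premises.

archive_budget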